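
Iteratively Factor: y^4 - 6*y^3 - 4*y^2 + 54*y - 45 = (y + 3)*(y^3 - 9*y^2 + 23*y - 15) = (y - 3)*(y + 3)*(y^2 - 6*y + 5) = (y - 3)*(y - 1)*(y + 3)*(y - 5)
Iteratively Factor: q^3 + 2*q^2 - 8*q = (q - 2)*(q^2 + 4*q) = q*(q - 2)*(q + 4)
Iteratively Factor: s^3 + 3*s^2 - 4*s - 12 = (s - 2)*(s^2 + 5*s + 6) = (s - 2)*(s + 2)*(s + 3)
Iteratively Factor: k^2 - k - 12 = (k - 4)*(k + 3)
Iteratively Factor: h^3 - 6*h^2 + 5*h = (h - 1)*(h^2 - 5*h) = h*(h - 1)*(h - 5)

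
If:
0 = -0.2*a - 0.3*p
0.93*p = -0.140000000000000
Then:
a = 0.23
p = -0.15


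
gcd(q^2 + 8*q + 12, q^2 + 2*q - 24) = q + 6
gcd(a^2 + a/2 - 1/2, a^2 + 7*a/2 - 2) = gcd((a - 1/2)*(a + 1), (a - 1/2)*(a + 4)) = a - 1/2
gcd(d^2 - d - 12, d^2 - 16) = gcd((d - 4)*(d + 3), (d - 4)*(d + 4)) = d - 4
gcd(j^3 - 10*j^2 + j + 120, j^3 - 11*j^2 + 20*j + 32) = j - 8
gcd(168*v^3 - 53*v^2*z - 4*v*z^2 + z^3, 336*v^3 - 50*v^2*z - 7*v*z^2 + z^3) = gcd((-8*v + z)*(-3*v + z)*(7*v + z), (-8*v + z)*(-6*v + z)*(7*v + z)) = -56*v^2 - v*z + z^2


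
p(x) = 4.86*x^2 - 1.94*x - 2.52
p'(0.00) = -1.94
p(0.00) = -2.52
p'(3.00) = 27.22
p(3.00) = 35.40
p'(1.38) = 11.47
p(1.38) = 4.06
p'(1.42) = 11.86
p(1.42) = 4.52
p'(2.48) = 22.17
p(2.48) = 22.56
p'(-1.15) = -13.12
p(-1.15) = 6.14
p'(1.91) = 16.63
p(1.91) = 11.50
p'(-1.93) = -20.70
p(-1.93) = 19.33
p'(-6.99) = -69.88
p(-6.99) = 248.50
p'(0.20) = 0.00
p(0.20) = -2.71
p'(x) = 9.72*x - 1.94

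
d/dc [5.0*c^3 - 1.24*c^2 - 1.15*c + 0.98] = 15.0*c^2 - 2.48*c - 1.15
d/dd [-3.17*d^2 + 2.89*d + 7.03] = 2.89 - 6.34*d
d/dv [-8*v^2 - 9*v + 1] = -16*v - 9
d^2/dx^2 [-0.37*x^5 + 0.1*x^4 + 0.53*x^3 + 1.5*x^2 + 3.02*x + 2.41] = -7.4*x^3 + 1.2*x^2 + 3.18*x + 3.0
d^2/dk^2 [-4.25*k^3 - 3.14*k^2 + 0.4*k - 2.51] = -25.5*k - 6.28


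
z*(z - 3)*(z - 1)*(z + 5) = z^4 + z^3 - 17*z^2 + 15*z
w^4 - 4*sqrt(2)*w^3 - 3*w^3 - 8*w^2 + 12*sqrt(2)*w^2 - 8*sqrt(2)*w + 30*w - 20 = (w - 2)*(w - 1)*(w - 5*sqrt(2))*(w + sqrt(2))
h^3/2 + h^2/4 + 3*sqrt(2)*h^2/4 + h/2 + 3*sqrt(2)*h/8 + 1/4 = (h/2 + sqrt(2)/2)*(h + 1/2)*(h + sqrt(2)/2)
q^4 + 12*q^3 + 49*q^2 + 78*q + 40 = (q + 1)*(q + 2)*(q + 4)*(q + 5)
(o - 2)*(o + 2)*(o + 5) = o^3 + 5*o^2 - 4*o - 20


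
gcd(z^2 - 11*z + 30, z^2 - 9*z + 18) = z - 6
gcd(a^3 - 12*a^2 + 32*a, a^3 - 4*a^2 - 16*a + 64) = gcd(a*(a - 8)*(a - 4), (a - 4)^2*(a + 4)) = a - 4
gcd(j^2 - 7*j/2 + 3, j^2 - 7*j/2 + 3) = j^2 - 7*j/2 + 3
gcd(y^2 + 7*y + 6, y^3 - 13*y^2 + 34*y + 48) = y + 1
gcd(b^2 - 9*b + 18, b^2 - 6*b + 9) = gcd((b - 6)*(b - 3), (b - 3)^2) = b - 3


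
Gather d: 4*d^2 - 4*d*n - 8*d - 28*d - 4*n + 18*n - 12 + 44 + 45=4*d^2 + d*(-4*n - 36) + 14*n + 77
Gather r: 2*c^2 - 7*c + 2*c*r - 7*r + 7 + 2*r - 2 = 2*c^2 - 7*c + r*(2*c - 5) + 5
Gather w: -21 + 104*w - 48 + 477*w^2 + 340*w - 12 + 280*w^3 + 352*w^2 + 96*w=280*w^3 + 829*w^2 + 540*w - 81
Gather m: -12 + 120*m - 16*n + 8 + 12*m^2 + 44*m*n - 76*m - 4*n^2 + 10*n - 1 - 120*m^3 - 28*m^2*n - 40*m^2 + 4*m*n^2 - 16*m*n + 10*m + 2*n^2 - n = -120*m^3 + m^2*(-28*n - 28) + m*(4*n^2 + 28*n + 54) - 2*n^2 - 7*n - 5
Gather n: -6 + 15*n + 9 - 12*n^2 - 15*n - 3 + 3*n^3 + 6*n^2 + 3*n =3*n^3 - 6*n^2 + 3*n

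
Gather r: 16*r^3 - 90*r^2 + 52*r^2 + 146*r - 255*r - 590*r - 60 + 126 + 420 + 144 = 16*r^3 - 38*r^2 - 699*r + 630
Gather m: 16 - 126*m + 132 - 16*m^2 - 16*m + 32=-16*m^2 - 142*m + 180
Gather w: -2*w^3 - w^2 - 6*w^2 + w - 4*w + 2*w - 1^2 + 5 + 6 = -2*w^3 - 7*w^2 - w + 10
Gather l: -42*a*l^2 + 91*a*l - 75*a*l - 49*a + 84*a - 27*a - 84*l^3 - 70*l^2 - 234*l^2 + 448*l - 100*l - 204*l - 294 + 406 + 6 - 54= 8*a - 84*l^3 + l^2*(-42*a - 304) + l*(16*a + 144) + 64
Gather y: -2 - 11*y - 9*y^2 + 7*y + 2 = -9*y^2 - 4*y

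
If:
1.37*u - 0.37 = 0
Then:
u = 0.27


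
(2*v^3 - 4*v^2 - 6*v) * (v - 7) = 2*v^4 - 18*v^3 + 22*v^2 + 42*v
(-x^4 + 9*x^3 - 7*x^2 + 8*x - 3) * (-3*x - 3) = 3*x^5 - 24*x^4 - 6*x^3 - 3*x^2 - 15*x + 9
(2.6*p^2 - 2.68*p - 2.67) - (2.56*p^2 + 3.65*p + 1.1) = 0.04*p^2 - 6.33*p - 3.77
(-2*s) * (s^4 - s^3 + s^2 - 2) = -2*s^5 + 2*s^4 - 2*s^3 + 4*s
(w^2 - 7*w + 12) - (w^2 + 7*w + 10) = 2 - 14*w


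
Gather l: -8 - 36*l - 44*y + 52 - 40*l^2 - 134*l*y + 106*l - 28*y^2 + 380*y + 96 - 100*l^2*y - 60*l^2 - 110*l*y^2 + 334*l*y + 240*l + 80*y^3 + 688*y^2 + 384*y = l^2*(-100*y - 100) + l*(-110*y^2 + 200*y + 310) + 80*y^3 + 660*y^2 + 720*y + 140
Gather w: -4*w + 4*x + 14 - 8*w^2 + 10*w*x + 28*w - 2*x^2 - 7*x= -8*w^2 + w*(10*x + 24) - 2*x^2 - 3*x + 14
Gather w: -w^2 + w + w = -w^2 + 2*w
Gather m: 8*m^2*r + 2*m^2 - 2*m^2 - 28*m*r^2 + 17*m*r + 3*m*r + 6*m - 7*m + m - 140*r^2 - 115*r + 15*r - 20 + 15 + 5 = 8*m^2*r + m*(-28*r^2 + 20*r) - 140*r^2 - 100*r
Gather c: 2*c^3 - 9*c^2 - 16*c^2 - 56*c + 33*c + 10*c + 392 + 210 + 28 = 2*c^3 - 25*c^2 - 13*c + 630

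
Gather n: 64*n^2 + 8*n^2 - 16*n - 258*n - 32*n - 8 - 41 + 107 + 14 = 72*n^2 - 306*n + 72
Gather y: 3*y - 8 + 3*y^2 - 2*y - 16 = 3*y^2 + y - 24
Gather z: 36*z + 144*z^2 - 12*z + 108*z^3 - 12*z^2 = 108*z^3 + 132*z^2 + 24*z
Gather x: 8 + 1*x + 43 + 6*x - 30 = 7*x + 21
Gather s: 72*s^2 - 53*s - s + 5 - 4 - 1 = 72*s^2 - 54*s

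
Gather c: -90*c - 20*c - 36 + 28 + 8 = -110*c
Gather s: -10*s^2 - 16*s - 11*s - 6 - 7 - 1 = -10*s^2 - 27*s - 14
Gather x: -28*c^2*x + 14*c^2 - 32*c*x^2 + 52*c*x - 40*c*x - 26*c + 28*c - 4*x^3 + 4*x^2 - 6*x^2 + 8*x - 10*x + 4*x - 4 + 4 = 14*c^2 + 2*c - 4*x^3 + x^2*(-32*c - 2) + x*(-28*c^2 + 12*c + 2)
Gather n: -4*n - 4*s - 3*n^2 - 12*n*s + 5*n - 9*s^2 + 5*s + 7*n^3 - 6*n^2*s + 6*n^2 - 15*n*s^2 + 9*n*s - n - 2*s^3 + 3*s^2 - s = 7*n^3 + n^2*(3 - 6*s) + n*(-15*s^2 - 3*s) - 2*s^3 - 6*s^2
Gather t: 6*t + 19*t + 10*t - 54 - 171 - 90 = 35*t - 315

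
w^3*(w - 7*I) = w^4 - 7*I*w^3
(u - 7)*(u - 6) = u^2 - 13*u + 42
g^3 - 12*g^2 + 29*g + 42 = (g - 7)*(g - 6)*(g + 1)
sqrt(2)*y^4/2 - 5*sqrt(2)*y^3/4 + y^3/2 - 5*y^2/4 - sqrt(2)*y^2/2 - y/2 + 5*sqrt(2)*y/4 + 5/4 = (y - 5/2)*(y - 1)*(y + 1)*(sqrt(2)*y/2 + 1/2)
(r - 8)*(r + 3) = r^2 - 5*r - 24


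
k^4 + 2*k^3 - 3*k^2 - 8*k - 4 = (k - 2)*(k + 1)^2*(k + 2)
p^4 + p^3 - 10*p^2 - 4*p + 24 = (p - 2)^2*(p + 2)*(p + 3)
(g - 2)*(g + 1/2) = g^2 - 3*g/2 - 1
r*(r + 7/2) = r^2 + 7*r/2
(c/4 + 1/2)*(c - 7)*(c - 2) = c^3/4 - 7*c^2/4 - c + 7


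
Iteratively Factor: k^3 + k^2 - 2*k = (k)*(k^2 + k - 2) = k*(k + 2)*(k - 1)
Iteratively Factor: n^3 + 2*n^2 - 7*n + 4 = (n - 1)*(n^2 + 3*n - 4) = (n - 1)*(n + 4)*(n - 1)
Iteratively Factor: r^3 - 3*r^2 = (r)*(r^2 - 3*r) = r*(r - 3)*(r)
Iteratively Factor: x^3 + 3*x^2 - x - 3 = (x + 3)*(x^2 - 1) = (x + 1)*(x + 3)*(x - 1)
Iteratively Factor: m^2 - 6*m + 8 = (m - 4)*(m - 2)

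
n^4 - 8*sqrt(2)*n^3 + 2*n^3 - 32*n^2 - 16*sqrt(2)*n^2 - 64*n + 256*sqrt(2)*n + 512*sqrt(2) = (n + 2)*(n - 8*sqrt(2))*(n - 4*sqrt(2))*(n + 4*sqrt(2))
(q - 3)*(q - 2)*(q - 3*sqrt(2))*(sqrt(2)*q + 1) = sqrt(2)*q^4 - 5*sqrt(2)*q^3 - 5*q^3 + 3*sqrt(2)*q^2 + 25*q^2 - 30*q + 15*sqrt(2)*q - 18*sqrt(2)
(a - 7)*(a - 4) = a^2 - 11*a + 28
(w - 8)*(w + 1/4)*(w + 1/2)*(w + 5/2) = w^4 - 19*w^3/4 - 24*w^2 - 251*w/16 - 5/2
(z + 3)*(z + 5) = z^2 + 8*z + 15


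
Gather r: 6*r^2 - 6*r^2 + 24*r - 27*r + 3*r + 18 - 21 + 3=0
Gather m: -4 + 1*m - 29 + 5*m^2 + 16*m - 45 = 5*m^2 + 17*m - 78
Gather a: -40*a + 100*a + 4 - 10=60*a - 6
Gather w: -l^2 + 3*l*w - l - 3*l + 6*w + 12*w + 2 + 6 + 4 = -l^2 - 4*l + w*(3*l + 18) + 12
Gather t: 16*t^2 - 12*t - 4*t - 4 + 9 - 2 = 16*t^2 - 16*t + 3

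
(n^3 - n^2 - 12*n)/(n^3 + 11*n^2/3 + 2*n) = 3*(n - 4)/(3*n + 2)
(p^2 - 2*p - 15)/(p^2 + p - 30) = (p + 3)/(p + 6)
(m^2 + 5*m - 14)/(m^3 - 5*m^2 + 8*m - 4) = (m + 7)/(m^2 - 3*m + 2)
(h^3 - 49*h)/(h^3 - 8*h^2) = (h^2 - 49)/(h*(h - 8))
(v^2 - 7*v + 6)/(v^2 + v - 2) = (v - 6)/(v + 2)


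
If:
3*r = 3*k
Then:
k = r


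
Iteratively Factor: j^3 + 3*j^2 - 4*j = (j + 4)*(j^2 - j) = j*(j + 4)*(j - 1)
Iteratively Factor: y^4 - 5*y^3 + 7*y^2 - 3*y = (y - 1)*(y^3 - 4*y^2 + 3*y) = (y - 1)^2*(y^2 - 3*y) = (y - 3)*(y - 1)^2*(y)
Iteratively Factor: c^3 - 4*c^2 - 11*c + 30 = (c - 5)*(c^2 + c - 6) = (c - 5)*(c - 2)*(c + 3)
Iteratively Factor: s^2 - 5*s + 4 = (s - 1)*(s - 4)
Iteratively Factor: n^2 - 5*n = (n - 5)*(n)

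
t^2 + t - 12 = (t - 3)*(t + 4)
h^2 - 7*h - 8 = (h - 8)*(h + 1)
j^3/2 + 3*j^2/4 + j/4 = j*(j/2 + 1/2)*(j + 1/2)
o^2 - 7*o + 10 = (o - 5)*(o - 2)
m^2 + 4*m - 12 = (m - 2)*(m + 6)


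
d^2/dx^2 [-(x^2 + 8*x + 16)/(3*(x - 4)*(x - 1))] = 2*(-13*x^3 - 36*x^2 + 336*x - 512)/(3*(x^6 - 15*x^5 + 87*x^4 - 245*x^3 + 348*x^2 - 240*x + 64))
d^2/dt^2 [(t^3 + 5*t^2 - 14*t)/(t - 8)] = 2*(t^3 - 24*t^2 + 192*t + 208)/(t^3 - 24*t^2 + 192*t - 512)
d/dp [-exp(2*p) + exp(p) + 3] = (1 - 2*exp(p))*exp(p)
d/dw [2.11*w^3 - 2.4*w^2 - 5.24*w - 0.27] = 6.33*w^2 - 4.8*w - 5.24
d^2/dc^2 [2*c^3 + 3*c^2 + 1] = 12*c + 6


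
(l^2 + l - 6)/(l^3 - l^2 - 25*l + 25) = (l^2 + l - 6)/(l^3 - l^2 - 25*l + 25)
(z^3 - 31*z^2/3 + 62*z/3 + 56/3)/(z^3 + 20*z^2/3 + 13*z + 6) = (z^2 - 11*z + 28)/(z^2 + 6*z + 9)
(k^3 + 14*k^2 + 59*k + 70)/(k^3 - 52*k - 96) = (k^2 + 12*k + 35)/(k^2 - 2*k - 48)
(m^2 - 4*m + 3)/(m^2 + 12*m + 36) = (m^2 - 4*m + 3)/(m^2 + 12*m + 36)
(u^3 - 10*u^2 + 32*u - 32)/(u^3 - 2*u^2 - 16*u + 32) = (u - 4)/(u + 4)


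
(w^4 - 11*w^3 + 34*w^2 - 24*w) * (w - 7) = w^5 - 18*w^4 + 111*w^3 - 262*w^2 + 168*w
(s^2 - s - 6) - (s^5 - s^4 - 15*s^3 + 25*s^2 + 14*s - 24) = -s^5 + s^4 + 15*s^3 - 24*s^2 - 15*s + 18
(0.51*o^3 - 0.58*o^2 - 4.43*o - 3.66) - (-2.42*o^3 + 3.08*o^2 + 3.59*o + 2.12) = 2.93*o^3 - 3.66*o^2 - 8.02*o - 5.78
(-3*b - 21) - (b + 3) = -4*b - 24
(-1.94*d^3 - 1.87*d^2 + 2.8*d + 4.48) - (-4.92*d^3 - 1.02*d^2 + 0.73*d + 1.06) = 2.98*d^3 - 0.85*d^2 + 2.07*d + 3.42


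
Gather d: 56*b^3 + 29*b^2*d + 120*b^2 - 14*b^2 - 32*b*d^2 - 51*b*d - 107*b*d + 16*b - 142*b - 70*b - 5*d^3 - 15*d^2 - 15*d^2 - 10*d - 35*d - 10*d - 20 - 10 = 56*b^3 + 106*b^2 - 196*b - 5*d^3 + d^2*(-32*b - 30) + d*(29*b^2 - 158*b - 55) - 30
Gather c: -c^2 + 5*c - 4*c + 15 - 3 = -c^2 + c + 12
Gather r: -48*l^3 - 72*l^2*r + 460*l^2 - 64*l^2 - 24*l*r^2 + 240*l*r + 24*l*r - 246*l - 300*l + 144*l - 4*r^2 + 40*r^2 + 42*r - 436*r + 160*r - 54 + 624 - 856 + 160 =-48*l^3 + 396*l^2 - 402*l + r^2*(36 - 24*l) + r*(-72*l^2 + 264*l - 234) - 126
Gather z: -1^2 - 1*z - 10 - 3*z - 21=-4*z - 32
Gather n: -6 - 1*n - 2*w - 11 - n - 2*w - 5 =-2*n - 4*w - 22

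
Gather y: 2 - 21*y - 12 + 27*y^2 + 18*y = 27*y^2 - 3*y - 10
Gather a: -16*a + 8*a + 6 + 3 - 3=6 - 8*a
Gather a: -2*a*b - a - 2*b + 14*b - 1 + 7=a*(-2*b - 1) + 12*b + 6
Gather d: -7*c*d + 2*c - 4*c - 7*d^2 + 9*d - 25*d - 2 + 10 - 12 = -2*c - 7*d^2 + d*(-7*c - 16) - 4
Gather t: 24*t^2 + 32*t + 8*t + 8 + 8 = 24*t^2 + 40*t + 16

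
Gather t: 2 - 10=-8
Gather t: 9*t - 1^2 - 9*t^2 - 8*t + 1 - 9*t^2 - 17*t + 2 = -18*t^2 - 16*t + 2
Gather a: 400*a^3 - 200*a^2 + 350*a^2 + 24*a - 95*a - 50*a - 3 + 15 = 400*a^3 + 150*a^2 - 121*a + 12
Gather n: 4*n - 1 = 4*n - 1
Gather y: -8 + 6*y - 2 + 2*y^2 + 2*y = 2*y^2 + 8*y - 10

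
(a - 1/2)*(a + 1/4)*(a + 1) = a^3 + 3*a^2/4 - 3*a/8 - 1/8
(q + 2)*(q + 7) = q^2 + 9*q + 14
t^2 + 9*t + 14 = (t + 2)*(t + 7)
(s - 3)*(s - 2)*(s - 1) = s^3 - 6*s^2 + 11*s - 6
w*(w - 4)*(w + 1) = w^3 - 3*w^2 - 4*w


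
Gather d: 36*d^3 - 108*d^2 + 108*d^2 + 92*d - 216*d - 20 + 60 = 36*d^3 - 124*d + 40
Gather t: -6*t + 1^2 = 1 - 6*t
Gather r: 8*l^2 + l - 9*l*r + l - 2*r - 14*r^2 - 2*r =8*l^2 + 2*l - 14*r^2 + r*(-9*l - 4)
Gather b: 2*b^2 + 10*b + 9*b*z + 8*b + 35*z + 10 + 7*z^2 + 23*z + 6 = 2*b^2 + b*(9*z + 18) + 7*z^2 + 58*z + 16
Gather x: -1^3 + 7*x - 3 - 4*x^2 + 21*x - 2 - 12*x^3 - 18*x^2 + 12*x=-12*x^3 - 22*x^2 + 40*x - 6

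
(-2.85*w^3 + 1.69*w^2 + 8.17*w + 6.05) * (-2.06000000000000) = 5.871*w^3 - 3.4814*w^2 - 16.8302*w - 12.463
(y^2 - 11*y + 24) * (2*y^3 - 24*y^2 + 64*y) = 2*y^5 - 46*y^4 + 376*y^3 - 1280*y^2 + 1536*y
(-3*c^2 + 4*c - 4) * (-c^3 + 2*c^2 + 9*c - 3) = 3*c^5 - 10*c^4 - 15*c^3 + 37*c^2 - 48*c + 12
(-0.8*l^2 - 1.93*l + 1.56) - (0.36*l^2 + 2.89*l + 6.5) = -1.16*l^2 - 4.82*l - 4.94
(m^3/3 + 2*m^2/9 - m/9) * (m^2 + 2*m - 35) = m^5/3 + 8*m^4/9 - 34*m^3/3 - 8*m^2 + 35*m/9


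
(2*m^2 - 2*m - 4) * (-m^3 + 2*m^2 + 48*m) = -2*m^5 + 6*m^4 + 96*m^3 - 104*m^2 - 192*m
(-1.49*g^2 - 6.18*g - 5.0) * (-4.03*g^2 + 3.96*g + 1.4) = 6.0047*g^4 + 19.005*g^3 - 6.4088*g^2 - 28.452*g - 7.0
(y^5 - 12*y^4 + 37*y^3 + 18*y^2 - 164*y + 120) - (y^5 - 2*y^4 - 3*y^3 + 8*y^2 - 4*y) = -10*y^4 + 40*y^3 + 10*y^2 - 160*y + 120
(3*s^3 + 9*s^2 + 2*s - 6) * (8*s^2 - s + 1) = 24*s^5 + 69*s^4 + 10*s^3 - 41*s^2 + 8*s - 6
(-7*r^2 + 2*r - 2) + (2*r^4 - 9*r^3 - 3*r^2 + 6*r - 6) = 2*r^4 - 9*r^3 - 10*r^2 + 8*r - 8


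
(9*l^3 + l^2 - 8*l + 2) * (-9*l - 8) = -81*l^4 - 81*l^3 + 64*l^2 + 46*l - 16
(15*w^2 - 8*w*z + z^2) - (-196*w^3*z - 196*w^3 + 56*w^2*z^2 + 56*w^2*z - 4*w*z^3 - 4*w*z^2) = 196*w^3*z + 196*w^3 - 56*w^2*z^2 - 56*w^2*z + 15*w^2 + 4*w*z^3 + 4*w*z^2 - 8*w*z + z^2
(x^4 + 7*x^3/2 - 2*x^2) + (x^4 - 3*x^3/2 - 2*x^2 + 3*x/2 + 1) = 2*x^4 + 2*x^3 - 4*x^2 + 3*x/2 + 1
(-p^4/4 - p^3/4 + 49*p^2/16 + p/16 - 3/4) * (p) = -p^5/4 - p^4/4 + 49*p^3/16 + p^2/16 - 3*p/4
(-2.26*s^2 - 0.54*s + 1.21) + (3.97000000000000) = -2.26*s^2 - 0.54*s + 5.18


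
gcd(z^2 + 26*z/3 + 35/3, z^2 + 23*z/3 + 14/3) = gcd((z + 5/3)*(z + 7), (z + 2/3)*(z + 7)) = z + 7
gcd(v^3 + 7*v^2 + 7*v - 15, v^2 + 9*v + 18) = v + 3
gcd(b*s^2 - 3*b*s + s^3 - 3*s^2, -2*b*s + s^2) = s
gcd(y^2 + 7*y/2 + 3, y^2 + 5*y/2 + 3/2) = y + 3/2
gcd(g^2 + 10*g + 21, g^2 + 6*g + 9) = g + 3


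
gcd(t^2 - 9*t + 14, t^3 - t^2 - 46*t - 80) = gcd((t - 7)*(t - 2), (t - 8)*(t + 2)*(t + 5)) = 1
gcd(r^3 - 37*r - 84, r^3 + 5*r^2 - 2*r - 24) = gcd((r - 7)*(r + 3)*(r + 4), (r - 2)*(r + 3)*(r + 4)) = r^2 + 7*r + 12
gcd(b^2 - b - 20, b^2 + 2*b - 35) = b - 5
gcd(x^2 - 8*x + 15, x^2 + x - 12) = x - 3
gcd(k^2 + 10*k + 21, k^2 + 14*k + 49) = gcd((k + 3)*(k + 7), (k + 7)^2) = k + 7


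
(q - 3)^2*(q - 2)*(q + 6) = q^4 - 2*q^3 - 27*q^2 + 108*q - 108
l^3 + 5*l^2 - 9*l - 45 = (l - 3)*(l + 3)*(l + 5)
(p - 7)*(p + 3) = p^2 - 4*p - 21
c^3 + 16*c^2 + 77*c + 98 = (c + 2)*(c + 7)^2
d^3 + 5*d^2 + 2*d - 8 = (d - 1)*(d + 2)*(d + 4)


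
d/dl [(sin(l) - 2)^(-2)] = -2*cos(l)/(sin(l) - 2)^3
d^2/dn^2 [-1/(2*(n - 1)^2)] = -3/(n - 1)^4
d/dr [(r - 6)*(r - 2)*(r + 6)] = 3*r^2 - 4*r - 36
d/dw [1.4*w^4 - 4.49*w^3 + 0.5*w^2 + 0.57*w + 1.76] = 5.6*w^3 - 13.47*w^2 + 1.0*w + 0.57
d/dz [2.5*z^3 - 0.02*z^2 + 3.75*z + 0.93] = 7.5*z^2 - 0.04*z + 3.75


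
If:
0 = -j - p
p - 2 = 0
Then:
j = -2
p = 2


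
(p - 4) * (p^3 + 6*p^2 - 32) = p^4 + 2*p^3 - 24*p^2 - 32*p + 128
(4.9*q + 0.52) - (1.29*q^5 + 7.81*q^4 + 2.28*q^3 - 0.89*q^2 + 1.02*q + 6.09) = -1.29*q^5 - 7.81*q^4 - 2.28*q^3 + 0.89*q^2 + 3.88*q - 5.57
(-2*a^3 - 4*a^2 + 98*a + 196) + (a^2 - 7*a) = -2*a^3 - 3*a^2 + 91*a + 196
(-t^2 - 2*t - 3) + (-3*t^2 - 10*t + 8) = -4*t^2 - 12*t + 5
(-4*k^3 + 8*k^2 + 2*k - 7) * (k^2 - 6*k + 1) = -4*k^5 + 32*k^4 - 50*k^3 - 11*k^2 + 44*k - 7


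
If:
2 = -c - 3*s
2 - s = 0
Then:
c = -8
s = 2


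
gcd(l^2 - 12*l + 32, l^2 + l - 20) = l - 4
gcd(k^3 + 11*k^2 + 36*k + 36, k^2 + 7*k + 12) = k + 3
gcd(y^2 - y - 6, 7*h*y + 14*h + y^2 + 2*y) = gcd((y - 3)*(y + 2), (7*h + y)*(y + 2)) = y + 2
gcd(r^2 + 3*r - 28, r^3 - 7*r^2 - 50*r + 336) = r + 7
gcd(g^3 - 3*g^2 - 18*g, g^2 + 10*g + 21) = g + 3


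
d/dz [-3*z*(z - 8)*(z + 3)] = -9*z^2 + 30*z + 72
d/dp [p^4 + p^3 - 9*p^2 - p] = 4*p^3 + 3*p^2 - 18*p - 1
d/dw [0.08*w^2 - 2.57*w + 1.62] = 0.16*w - 2.57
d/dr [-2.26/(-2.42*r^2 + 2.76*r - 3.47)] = (6.2376 - 10.9384*r)/(2.42*r^2 - 2.76*r + 3.47)^2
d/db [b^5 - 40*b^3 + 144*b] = 5*b^4 - 120*b^2 + 144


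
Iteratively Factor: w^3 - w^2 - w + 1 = (w - 1)*(w^2 - 1) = (w - 1)^2*(w + 1)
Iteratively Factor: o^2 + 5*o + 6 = (o + 3)*(o + 2)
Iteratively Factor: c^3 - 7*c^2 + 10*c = (c - 5)*(c^2 - 2*c) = c*(c - 5)*(c - 2)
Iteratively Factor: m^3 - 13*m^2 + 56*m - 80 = (m - 4)*(m^2 - 9*m + 20) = (m - 5)*(m - 4)*(m - 4)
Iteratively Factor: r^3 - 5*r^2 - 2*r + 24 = (r + 2)*(r^2 - 7*r + 12) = (r - 4)*(r + 2)*(r - 3)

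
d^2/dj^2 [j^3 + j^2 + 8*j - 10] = 6*j + 2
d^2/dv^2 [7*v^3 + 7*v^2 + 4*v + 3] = 42*v + 14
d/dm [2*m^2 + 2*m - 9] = 4*m + 2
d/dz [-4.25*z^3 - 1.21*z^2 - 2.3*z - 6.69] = -12.75*z^2 - 2.42*z - 2.3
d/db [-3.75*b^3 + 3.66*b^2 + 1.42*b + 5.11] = -11.25*b^2 + 7.32*b + 1.42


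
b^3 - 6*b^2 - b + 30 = (b - 5)*(b - 3)*(b + 2)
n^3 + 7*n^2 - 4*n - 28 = (n - 2)*(n + 2)*(n + 7)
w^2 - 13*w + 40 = (w - 8)*(w - 5)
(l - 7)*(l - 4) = l^2 - 11*l + 28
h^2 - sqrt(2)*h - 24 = (h - 4*sqrt(2))*(h + 3*sqrt(2))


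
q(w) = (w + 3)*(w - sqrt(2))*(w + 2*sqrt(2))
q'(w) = (w + 3)*(w - sqrt(2)) + (w + 3)*(w + 2*sqrt(2)) + (w - sqrt(2))*(w + 2*sqrt(2))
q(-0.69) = -10.39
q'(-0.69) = -4.42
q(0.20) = -11.77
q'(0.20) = 2.13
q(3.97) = 121.11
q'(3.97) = 82.57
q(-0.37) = -11.54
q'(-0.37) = -2.61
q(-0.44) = -11.34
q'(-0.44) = -3.06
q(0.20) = -11.77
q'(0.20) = 2.13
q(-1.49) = -5.87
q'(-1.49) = -6.25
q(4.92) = 215.14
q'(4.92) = 116.30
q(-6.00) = -70.54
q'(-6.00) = 55.27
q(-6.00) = -70.54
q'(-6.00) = 55.27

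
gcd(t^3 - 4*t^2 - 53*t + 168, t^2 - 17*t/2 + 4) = t - 8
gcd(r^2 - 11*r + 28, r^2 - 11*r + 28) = r^2 - 11*r + 28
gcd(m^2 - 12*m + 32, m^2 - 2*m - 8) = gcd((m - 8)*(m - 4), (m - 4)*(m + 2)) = m - 4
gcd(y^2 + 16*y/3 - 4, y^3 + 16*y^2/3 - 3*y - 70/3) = 1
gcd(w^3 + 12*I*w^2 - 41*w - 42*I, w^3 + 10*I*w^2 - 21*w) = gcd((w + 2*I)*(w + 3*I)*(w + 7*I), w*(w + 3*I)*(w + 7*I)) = w^2 + 10*I*w - 21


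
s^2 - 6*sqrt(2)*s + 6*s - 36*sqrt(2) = (s + 6)*(s - 6*sqrt(2))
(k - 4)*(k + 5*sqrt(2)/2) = k^2 - 4*k + 5*sqrt(2)*k/2 - 10*sqrt(2)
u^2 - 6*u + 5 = (u - 5)*(u - 1)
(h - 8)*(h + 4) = h^2 - 4*h - 32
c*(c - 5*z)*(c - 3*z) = c^3 - 8*c^2*z + 15*c*z^2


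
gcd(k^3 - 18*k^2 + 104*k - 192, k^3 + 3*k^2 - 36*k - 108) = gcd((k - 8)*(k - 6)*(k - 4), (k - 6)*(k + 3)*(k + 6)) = k - 6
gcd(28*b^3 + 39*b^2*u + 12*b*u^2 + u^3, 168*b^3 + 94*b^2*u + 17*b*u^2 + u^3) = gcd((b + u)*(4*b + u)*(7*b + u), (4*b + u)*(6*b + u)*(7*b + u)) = 28*b^2 + 11*b*u + u^2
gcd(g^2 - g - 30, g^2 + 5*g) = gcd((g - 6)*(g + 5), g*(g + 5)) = g + 5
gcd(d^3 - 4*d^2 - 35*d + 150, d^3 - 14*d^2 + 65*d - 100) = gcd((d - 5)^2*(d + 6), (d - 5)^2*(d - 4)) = d^2 - 10*d + 25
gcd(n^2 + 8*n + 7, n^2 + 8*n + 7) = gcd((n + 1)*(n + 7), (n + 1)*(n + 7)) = n^2 + 8*n + 7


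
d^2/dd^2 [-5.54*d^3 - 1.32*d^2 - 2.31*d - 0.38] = -33.24*d - 2.64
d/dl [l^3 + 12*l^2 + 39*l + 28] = 3*l^2 + 24*l + 39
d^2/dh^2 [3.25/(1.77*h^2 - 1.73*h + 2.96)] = (-20.36385*h^2 + 19.90365*h + 3.25*(3.54*h - 1.73)*(7.08*h - 3.46) - 34.0548)/(1.77*h^2 - 1.73*h + 2.96)^3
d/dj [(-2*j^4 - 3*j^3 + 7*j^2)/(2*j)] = -3*j^2 - 3*j + 7/2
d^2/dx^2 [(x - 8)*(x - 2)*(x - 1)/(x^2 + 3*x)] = 8*(17*x^3 - 12*x^2 - 36*x - 36)/(x^3*(x^3 + 9*x^2 + 27*x + 27))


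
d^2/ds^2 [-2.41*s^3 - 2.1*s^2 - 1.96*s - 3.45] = -14.46*s - 4.2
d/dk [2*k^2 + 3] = 4*k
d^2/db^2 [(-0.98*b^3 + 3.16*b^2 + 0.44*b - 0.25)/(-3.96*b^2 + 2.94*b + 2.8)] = (-1.4210854715202e-14*b^5 + 1.13686837721616e-13*b^4 - 48.70584*b^3 - 138.30192*b^2 - 0.636720000000018*b - 32.43884)/(62.099136*b^6 - 138.311712*b^5 - 29.039472*b^4 + 170.180136*b^3 + 20.53296*b^2 - 69.1488*b - 21.952)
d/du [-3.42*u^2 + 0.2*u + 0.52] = 0.2 - 6.84*u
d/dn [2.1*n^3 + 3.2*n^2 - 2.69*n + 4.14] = 6.3*n^2 + 6.4*n - 2.69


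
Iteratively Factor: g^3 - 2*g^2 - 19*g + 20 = (g - 1)*(g^2 - g - 20) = (g - 1)*(g + 4)*(g - 5)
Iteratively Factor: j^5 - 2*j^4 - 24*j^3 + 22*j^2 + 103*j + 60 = (j - 5)*(j^4 + 3*j^3 - 9*j^2 - 23*j - 12) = (j - 5)*(j - 3)*(j^3 + 6*j^2 + 9*j + 4) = (j - 5)*(j - 3)*(j + 4)*(j^2 + 2*j + 1) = (j - 5)*(j - 3)*(j + 1)*(j + 4)*(j + 1)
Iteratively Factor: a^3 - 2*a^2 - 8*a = (a)*(a^2 - 2*a - 8) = a*(a - 4)*(a + 2)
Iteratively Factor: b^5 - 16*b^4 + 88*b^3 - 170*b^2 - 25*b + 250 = (b - 5)*(b^4 - 11*b^3 + 33*b^2 - 5*b - 50) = (b - 5)^2*(b^3 - 6*b^2 + 3*b + 10) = (b - 5)^3*(b^2 - b - 2) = (b - 5)^3*(b - 2)*(b + 1)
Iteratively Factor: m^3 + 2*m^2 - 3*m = (m + 3)*(m^2 - m) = (m - 1)*(m + 3)*(m)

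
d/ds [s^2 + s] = 2*s + 1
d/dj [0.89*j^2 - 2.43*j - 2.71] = 1.78*j - 2.43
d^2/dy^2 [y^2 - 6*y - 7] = 2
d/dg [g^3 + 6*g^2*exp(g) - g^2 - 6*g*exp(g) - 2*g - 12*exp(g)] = 6*g^2*exp(g) + 3*g^2 + 6*g*exp(g) - 2*g - 18*exp(g) - 2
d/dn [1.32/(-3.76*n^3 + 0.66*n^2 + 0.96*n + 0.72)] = (14.8896*n^2 - 1.7424*n - 1.2672)/(-3.76*n^3 + 0.66*n^2 + 0.96*n + 0.72)^2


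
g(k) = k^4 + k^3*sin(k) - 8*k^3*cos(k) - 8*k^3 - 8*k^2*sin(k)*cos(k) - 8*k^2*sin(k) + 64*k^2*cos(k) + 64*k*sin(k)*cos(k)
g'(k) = 8*k^3*sin(k) + k^3*cos(k) + 4*k^3 + 8*k^2*sin(k)^2 - 61*k^2*sin(k) - 8*k^2*cos(k)^2 - 32*k^2*cos(k) - 24*k^2 - 64*k*sin(k)^2 - 16*k*sin(k)*cos(k) - 16*k*sin(k) + 64*k*cos(k)^2 + 128*k*cos(k) + 64*sin(k)*cos(k)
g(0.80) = 41.72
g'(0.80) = 34.11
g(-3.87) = -309.10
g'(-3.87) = -800.70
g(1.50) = -22.75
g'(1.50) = -240.08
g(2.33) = -316.33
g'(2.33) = -386.85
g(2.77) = -464.06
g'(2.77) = -266.15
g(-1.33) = 92.45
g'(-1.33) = 64.11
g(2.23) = -277.10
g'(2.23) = -396.43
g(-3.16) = -536.07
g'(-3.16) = 90.60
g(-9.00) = 2463.87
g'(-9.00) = 2865.77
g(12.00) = 2888.33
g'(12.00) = -384.37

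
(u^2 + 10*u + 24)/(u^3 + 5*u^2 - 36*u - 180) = (u + 4)/(u^2 - u - 30)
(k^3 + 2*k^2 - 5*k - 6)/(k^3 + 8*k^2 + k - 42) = (k + 1)/(k + 7)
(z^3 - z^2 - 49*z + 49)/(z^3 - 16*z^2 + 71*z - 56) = (z + 7)/(z - 8)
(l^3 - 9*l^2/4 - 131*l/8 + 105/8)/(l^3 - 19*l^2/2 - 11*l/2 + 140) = (l - 3/4)/(l - 8)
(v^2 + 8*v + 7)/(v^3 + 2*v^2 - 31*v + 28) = (v + 1)/(v^2 - 5*v + 4)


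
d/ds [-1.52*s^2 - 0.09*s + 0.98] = -3.04*s - 0.09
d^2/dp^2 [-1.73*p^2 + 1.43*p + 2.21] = -3.46000000000000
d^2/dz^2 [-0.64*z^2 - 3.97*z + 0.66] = -1.28000000000000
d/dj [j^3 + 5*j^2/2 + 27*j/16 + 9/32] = 3*j^2 + 5*j + 27/16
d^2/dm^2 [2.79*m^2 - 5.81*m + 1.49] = 5.58000000000000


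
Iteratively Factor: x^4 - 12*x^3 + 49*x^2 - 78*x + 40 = (x - 1)*(x^3 - 11*x^2 + 38*x - 40) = (x - 4)*(x - 1)*(x^2 - 7*x + 10) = (x - 5)*(x - 4)*(x - 1)*(x - 2)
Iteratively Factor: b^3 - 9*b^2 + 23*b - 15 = (b - 5)*(b^2 - 4*b + 3) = (b - 5)*(b - 1)*(b - 3)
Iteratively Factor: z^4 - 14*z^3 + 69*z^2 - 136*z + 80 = (z - 4)*(z^3 - 10*z^2 + 29*z - 20) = (z - 4)*(z - 1)*(z^2 - 9*z + 20) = (z - 5)*(z - 4)*(z - 1)*(z - 4)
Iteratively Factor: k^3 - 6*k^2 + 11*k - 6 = (k - 1)*(k^2 - 5*k + 6) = (k - 2)*(k - 1)*(k - 3)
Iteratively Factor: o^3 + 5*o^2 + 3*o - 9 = (o + 3)*(o^2 + 2*o - 3) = (o - 1)*(o + 3)*(o + 3)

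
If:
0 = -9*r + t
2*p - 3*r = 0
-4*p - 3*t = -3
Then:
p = 3/22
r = 1/11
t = 9/11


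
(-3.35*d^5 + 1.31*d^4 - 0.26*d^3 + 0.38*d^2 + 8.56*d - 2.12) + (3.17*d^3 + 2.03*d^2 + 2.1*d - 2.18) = -3.35*d^5 + 1.31*d^4 + 2.91*d^3 + 2.41*d^2 + 10.66*d - 4.3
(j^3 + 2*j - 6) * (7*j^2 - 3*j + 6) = 7*j^5 - 3*j^4 + 20*j^3 - 48*j^2 + 30*j - 36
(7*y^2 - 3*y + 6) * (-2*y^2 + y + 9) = -14*y^4 + 13*y^3 + 48*y^2 - 21*y + 54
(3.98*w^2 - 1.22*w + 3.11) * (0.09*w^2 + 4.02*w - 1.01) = 0.3582*w^4 + 15.8898*w^3 - 8.6443*w^2 + 13.7344*w - 3.1411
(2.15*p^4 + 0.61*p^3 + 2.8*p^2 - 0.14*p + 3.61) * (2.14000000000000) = 4.601*p^4 + 1.3054*p^3 + 5.992*p^2 - 0.2996*p + 7.7254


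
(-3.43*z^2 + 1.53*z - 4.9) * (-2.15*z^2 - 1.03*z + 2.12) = 7.3745*z^4 + 0.2434*z^3 + 1.6875*z^2 + 8.2906*z - 10.388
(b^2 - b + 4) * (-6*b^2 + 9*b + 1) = -6*b^4 + 15*b^3 - 32*b^2 + 35*b + 4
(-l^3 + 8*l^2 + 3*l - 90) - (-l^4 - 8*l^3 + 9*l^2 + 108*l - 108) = l^4 + 7*l^3 - l^2 - 105*l + 18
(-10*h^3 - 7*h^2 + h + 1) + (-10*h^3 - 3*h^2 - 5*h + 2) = -20*h^3 - 10*h^2 - 4*h + 3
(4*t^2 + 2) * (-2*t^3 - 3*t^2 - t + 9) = -8*t^5 - 12*t^4 - 8*t^3 + 30*t^2 - 2*t + 18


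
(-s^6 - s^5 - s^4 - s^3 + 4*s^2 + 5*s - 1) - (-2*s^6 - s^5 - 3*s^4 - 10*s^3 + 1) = s^6 + 2*s^4 + 9*s^3 + 4*s^2 + 5*s - 2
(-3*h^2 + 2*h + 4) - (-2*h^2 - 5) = -h^2 + 2*h + 9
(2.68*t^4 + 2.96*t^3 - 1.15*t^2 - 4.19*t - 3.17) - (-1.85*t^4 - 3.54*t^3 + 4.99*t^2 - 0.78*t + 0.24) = 4.53*t^4 + 6.5*t^3 - 6.14*t^2 - 3.41*t - 3.41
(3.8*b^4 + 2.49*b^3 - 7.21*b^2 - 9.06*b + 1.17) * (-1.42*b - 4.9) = -5.396*b^5 - 22.1558*b^4 - 1.9628*b^3 + 48.1942*b^2 + 42.7326*b - 5.733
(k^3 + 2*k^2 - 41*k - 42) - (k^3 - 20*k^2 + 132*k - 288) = 22*k^2 - 173*k + 246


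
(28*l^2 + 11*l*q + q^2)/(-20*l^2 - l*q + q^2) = (7*l + q)/(-5*l + q)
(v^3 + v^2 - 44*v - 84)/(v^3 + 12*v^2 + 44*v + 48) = (v - 7)/(v + 4)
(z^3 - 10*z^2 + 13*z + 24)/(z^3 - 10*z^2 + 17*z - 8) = (z^2 - 2*z - 3)/(z^2 - 2*z + 1)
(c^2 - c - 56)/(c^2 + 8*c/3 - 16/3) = 3*(c^2 - c - 56)/(3*c^2 + 8*c - 16)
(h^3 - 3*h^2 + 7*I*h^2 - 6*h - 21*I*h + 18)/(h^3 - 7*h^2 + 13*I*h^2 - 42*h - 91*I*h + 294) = (h^2 + h*(-3 + I) - 3*I)/(h^2 + 7*h*(-1 + I) - 49*I)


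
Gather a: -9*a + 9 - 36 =-9*a - 27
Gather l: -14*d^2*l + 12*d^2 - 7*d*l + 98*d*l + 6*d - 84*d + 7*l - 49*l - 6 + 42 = 12*d^2 - 78*d + l*(-14*d^2 + 91*d - 42) + 36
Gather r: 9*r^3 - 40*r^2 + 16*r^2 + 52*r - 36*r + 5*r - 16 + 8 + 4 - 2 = 9*r^3 - 24*r^2 + 21*r - 6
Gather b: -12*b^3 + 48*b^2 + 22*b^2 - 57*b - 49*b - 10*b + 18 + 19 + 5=-12*b^3 + 70*b^2 - 116*b + 42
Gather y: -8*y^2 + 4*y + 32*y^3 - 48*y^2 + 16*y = 32*y^3 - 56*y^2 + 20*y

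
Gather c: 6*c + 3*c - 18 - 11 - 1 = 9*c - 30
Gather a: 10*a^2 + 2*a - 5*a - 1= 10*a^2 - 3*a - 1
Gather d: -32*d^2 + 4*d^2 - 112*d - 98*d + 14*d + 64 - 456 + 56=-28*d^2 - 196*d - 336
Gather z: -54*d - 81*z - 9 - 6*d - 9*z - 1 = -60*d - 90*z - 10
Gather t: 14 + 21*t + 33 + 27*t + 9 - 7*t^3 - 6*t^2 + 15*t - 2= -7*t^3 - 6*t^2 + 63*t + 54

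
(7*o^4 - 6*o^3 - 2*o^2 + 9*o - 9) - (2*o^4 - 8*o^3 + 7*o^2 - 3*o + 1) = 5*o^4 + 2*o^3 - 9*o^2 + 12*o - 10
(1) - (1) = 0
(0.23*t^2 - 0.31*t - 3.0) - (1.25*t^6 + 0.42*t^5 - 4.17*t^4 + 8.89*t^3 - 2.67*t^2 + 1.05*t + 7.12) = -1.25*t^6 - 0.42*t^5 + 4.17*t^4 - 8.89*t^3 + 2.9*t^2 - 1.36*t - 10.12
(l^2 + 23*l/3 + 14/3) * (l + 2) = l^3 + 29*l^2/3 + 20*l + 28/3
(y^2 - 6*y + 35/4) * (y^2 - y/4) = y^4 - 25*y^3/4 + 41*y^2/4 - 35*y/16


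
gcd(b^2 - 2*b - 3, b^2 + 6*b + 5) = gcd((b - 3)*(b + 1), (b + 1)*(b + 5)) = b + 1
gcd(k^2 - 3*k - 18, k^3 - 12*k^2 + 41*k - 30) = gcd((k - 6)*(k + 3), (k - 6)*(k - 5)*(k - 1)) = k - 6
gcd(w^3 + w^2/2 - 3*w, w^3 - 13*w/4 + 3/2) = w^2 + w/2 - 3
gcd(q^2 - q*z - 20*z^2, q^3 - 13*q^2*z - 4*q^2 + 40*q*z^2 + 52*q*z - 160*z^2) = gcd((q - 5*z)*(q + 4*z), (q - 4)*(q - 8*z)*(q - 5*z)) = -q + 5*z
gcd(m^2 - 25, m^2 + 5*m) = m + 5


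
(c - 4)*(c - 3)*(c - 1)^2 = c^4 - 9*c^3 + 27*c^2 - 31*c + 12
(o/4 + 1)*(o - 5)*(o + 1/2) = o^3/4 - o^2/8 - 41*o/8 - 5/2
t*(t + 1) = t^2 + t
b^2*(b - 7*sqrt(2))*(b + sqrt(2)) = b^4 - 6*sqrt(2)*b^3 - 14*b^2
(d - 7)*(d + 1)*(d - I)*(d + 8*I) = d^4 - 6*d^3 + 7*I*d^3 + d^2 - 42*I*d^2 - 48*d - 49*I*d - 56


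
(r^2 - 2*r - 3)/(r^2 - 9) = (r + 1)/(r + 3)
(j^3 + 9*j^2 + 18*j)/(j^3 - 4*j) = (j^2 + 9*j + 18)/(j^2 - 4)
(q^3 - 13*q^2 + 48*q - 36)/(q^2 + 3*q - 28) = (q^3 - 13*q^2 + 48*q - 36)/(q^2 + 3*q - 28)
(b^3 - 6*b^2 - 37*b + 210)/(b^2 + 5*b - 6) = (b^2 - 12*b + 35)/(b - 1)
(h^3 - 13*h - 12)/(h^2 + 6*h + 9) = (h^2 - 3*h - 4)/(h + 3)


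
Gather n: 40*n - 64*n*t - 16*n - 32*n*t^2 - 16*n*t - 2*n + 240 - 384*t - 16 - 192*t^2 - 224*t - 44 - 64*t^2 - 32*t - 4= n*(-32*t^2 - 80*t + 22) - 256*t^2 - 640*t + 176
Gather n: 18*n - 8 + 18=18*n + 10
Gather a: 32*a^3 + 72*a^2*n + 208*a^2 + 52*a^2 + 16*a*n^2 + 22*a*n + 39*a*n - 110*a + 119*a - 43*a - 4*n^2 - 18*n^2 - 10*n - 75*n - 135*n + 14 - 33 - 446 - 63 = 32*a^3 + a^2*(72*n + 260) + a*(16*n^2 + 61*n - 34) - 22*n^2 - 220*n - 528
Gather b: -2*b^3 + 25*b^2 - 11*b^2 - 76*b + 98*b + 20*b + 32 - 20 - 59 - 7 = -2*b^3 + 14*b^2 + 42*b - 54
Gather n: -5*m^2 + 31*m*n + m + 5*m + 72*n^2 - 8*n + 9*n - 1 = -5*m^2 + 6*m + 72*n^2 + n*(31*m + 1) - 1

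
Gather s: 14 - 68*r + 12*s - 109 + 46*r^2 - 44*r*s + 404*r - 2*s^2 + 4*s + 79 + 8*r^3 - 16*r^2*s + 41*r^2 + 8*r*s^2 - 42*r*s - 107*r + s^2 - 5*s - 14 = 8*r^3 + 87*r^2 + 229*r + s^2*(8*r - 1) + s*(-16*r^2 - 86*r + 11) - 30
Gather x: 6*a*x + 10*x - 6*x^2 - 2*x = -6*x^2 + x*(6*a + 8)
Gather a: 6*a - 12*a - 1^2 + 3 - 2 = -6*a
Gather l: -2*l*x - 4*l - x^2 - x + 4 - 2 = l*(-2*x - 4) - x^2 - x + 2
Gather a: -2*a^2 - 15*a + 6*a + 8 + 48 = -2*a^2 - 9*a + 56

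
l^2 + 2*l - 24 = (l - 4)*(l + 6)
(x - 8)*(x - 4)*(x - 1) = x^3 - 13*x^2 + 44*x - 32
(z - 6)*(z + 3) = z^2 - 3*z - 18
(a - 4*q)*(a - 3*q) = a^2 - 7*a*q + 12*q^2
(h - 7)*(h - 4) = h^2 - 11*h + 28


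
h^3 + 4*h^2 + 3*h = h*(h + 1)*(h + 3)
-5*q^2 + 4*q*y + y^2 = (-q + y)*(5*q + y)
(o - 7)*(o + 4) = o^2 - 3*o - 28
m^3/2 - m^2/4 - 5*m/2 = m*(m/2 + 1)*(m - 5/2)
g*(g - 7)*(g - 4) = g^3 - 11*g^2 + 28*g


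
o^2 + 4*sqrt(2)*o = o*(o + 4*sqrt(2))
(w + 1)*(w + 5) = w^2 + 6*w + 5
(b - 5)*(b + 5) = b^2 - 25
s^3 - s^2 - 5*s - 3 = (s - 3)*(s + 1)^2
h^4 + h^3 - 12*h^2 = h^2*(h - 3)*(h + 4)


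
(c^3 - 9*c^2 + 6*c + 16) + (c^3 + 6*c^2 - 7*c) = 2*c^3 - 3*c^2 - c + 16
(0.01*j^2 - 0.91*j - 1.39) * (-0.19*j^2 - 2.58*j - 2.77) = -0.0019*j^4 + 0.1471*j^3 + 2.5842*j^2 + 6.1069*j + 3.8503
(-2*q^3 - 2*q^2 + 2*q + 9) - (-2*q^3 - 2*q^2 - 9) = 2*q + 18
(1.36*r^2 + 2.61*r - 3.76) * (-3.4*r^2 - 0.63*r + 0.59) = -4.624*r^4 - 9.7308*r^3 + 11.9421*r^2 + 3.9087*r - 2.2184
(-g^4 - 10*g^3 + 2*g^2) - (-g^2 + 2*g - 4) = -g^4 - 10*g^3 + 3*g^2 - 2*g + 4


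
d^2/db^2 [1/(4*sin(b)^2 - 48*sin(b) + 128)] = (-sin(b)^4 + 9*sin(b)^3 - 5*sin(b)^2/2 - 114*sin(b) + 56)/(sin(b)^2 - 12*sin(b) + 32)^3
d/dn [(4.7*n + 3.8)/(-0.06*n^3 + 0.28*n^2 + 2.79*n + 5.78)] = (0.564*n^3 - 0.632*n^2 - 2.128*n + 16.564)/(0.0036*n^6 - 0.0336*n^5 - 0.2564*n^4 + 0.8688*n^3 + 11.0209*n^2 + 32.2524*n + 33.4084)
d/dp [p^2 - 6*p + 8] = 2*p - 6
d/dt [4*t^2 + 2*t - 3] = 8*t + 2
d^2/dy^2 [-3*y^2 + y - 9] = -6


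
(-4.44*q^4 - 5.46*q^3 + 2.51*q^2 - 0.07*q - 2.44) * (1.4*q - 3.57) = -6.216*q^5 + 8.2068*q^4 + 23.0062*q^3 - 9.0587*q^2 - 3.1661*q + 8.7108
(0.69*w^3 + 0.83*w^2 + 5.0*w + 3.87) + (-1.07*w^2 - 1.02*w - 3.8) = 0.69*w^3 - 0.24*w^2 + 3.98*w + 0.0700000000000003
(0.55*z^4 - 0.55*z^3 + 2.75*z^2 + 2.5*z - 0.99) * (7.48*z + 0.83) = 4.114*z^5 - 3.6575*z^4 + 20.1135*z^3 + 20.9825*z^2 - 5.3302*z - 0.8217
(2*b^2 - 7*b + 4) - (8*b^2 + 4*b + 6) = -6*b^2 - 11*b - 2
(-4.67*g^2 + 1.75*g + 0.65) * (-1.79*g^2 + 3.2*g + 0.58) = 8.3593*g^4 - 18.0765*g^3 + 1.7279*g^2 + 3.095*g + 0.377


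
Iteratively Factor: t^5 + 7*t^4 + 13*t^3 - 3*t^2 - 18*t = (t + 3)*(t^4 + 4*t^3 + t^2 - 6*t) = (t + 2)*(t + 3)*(t^3 + 2*t^2 - 3*t) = t*(t + 2)*(t + 3)*(t^2 + 2*t - 3) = t*(t + 2)*(t + 3)^2*(t - 1)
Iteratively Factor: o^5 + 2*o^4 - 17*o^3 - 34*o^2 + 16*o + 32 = (o + 1)*(o^4 + o^3 - 18*o^2 - 16*o + 32) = (o - 4)*(o + 1)*(o^3 + 5*o^2 + 2*o - 8) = (o - 4)*(o + 1)*(o + 4)*(o^2 + o - 2) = (o - 4)*(o - 1)*(o + 1)*(o + 4)*(o + 2)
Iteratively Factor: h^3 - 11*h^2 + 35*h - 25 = (h - 1)*(h^2 - 10*h + 25) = (h - 5)*(h - 1)*(h - 5)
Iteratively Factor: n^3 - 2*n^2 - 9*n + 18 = (n + 3)*(n^2 - 5*n + 6) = (n - 2)*(n + 3)*(n - 3)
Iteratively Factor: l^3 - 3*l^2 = (l)*(l^2 - 3*l) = l*(l - 3)*(l)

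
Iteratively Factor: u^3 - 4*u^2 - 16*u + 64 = (u - 4)*(u^2 - 16) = (u - 4)^2*(u + 4)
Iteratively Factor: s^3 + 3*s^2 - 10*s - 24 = (s - 3)*(s^2 + 6*s + 8) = (s - 3)*(s + 4)*(s + 2)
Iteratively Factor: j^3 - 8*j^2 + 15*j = (j - 3)*(j^2 - 5*j) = j*(j - 3)*(j - 5)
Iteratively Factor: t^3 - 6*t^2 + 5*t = (t)*(t^2 - 6*t + 5) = t*(t - 1)*(t - 5)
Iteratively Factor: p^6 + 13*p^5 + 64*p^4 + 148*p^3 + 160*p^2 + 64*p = (p + 1)*(p^5 + 12*p^4 + 52*p^3 + 96*p^2 + 64*p) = (p + 1)*(p + 2)*(p^4 + 10*p^3 + 32*p^2 + 32*p) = (p + 1)*(p + 2)*(p + 4)*(p^3 + 6*p^2 + 8*p) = p*(p + 1)*(p + 2)*(p + 4)*(p^2 + 6*p + 8) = p*(p + 1)*(p + 2)^2*(p + 4)*(p + 4)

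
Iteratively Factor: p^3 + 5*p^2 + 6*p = (p + 3)*(p^2 + 2*p) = (p + 2)*(p + 3)*(p)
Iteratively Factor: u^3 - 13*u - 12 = (u + 1)*(u^2 - u - 12) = (u + 1)*(u + 3)*(u - 4)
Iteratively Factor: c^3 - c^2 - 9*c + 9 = (c - 1)*(c^2 - 9) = (c - 1)*(c + 3)*(c - 3)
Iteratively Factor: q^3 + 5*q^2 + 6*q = (q + 2)*(q^2 + 3*q) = (q + 2)*(q + 3)*(q)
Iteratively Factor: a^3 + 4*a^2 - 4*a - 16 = (a - 2)*(a^2 + 6*a + 8) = (a - 2)*(a + 2)*(a + 4)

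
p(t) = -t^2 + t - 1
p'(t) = 1 - 2*t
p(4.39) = -15.88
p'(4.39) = -7.78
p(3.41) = -9.22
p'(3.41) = -5.82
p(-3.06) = -13.42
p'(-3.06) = 7.12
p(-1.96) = -6.80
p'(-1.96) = 4.92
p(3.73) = -11.18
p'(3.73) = -6.46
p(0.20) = -0.84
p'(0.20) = 0.60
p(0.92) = -0.93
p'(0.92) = -0.84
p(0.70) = -0.79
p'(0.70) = -0.40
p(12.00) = -133.00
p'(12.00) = -23.00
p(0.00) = -1.00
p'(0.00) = 1.00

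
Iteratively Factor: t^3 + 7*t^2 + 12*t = (t)*(t^2 + 7*t + 12) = t*(t + 4)*(t + 3)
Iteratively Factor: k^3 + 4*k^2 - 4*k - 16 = (k + 2)*(k^2 + 2*k - 8) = (k - 2)*(k + 2)*(k + 4)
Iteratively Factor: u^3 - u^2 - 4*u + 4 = (u + 2)*(u^2 - 3*u + 2) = (u - 2)*(u + 2)*(u - 1)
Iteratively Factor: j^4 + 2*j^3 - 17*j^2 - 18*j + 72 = (j + 3)*(j^3 - j^2 - 14*j + 24) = (j - 3)*(j + 3)*(j^2 + 2*j - 8) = (j - 3)*(j - 2)*(j + 3)*(j + 4)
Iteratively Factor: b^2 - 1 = (b + 1)*(b - 1)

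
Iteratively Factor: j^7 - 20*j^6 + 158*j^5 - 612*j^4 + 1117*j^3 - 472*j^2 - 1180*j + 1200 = (j - 2)*(j^6 - 18*j^5 + 122*j^4 - 368*j^3 + 381*j^2 + 290*j - 600) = (j - 5)*(j - 2)*(j^5 - 13*j^4 + 57*j^3 - 83*j^2 - 34*j + 120) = (j - 5)*(j - 3)*(j - 2)*(j^4 - 10*j^3 + 27*j^2 - 2*j - 40) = (j - 5)*(j - 3)*(j - 2)^2*(j^3 - 8*j^2 + 11*j + 20) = (j - 5)*(j - 3)*(j - 2)^2*(j + 1)*(j^2 - 9*j + 20) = (j - 5)*(j - 4)*(j - 3)*(j - 2)^2*(j + 1)*(j - 5)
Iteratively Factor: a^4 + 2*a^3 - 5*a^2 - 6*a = (a)*(a^3 + 2*a^2 - 5*a - 6) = a*(a + 1)*(a^2 + a - 6) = a*(a - 2)*(a + 1)*(a + 3)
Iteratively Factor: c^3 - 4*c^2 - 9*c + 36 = (c + 3)*(c^2 - 7*c + 12) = (c - 3)*(c + 3)*(c - 4)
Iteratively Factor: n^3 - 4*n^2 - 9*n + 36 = (n - 3)*(n^2 - n - 12) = (n - 4)*(n - 3)*(n + 3)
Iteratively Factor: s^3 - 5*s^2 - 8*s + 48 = (s - 4)*(s^2 - s - 12) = (s - 4)*(s + 3)*(s - 4)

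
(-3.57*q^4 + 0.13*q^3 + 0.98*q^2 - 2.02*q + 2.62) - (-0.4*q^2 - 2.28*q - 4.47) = -3.57*q^4 + 0.13*q^3 + 1.38*q^2 + 0.26*q + 7.09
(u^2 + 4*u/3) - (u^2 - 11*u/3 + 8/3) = 5*u - 8/3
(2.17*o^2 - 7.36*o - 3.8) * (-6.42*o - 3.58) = -13.9314*o^3 + 39.4826*o^2 + 50.7448*o + 13.604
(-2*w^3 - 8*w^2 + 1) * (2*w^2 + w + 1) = -4*w^5 - 18*w^4 - 10*w^3 - 6*w^2 + w + 1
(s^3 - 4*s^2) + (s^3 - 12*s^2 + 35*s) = 2*s^3 - 16*s^2 + 35*s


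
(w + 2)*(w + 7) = w^2 + 9*w + 14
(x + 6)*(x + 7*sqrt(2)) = x^2 + 6*x + 7*sqrt(2)*x + 42*sqrt(2)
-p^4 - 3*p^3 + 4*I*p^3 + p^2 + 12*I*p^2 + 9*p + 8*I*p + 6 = (p + 2)*(p - 3*I)*(I*p + 1)*(I*p + I)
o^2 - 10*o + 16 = (o - 8)*(o - 2)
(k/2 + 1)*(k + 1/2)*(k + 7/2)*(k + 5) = k^4/2 + 11*k^3/2 + 159*k^2/8 + 209*k/8 + 35/4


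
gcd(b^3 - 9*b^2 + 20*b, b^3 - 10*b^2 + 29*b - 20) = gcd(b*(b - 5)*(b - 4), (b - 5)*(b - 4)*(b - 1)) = b^2 - 9*b + 20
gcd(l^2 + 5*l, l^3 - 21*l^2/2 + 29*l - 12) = 1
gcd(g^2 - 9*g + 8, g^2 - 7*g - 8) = g - 8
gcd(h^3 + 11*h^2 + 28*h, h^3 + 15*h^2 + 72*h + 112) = h^2 + 11*h + 28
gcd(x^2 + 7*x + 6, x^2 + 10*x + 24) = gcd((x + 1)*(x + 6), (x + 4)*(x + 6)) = x + 6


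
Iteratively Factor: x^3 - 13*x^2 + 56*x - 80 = (x - 4)*(x^2 - 9*x + 20) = (x - 4)^2*(x - 5)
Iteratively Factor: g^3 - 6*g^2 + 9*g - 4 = (g - 4)*(g^2 - 2*g + 1) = (g - 4)*(g - 1)*(g - 1)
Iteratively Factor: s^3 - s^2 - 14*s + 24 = (s + 4)*(s^2 - 5*s + 6) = (s - 3)*(s + 4)*(s - 2)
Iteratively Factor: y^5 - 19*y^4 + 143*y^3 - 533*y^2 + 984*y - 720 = (y - 4)*(y^4 - 15*y^3 + 83*y^2 - 201*y + 180) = (y - 4)*(y - 3)*(y^3 - 12*y^2 + 47*y - 60) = (y - 4)^2*(y - 3)*(y^2 - 8*y + 15) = (y - 5)*(y - 4)^2*(y - 3)*(y - 3)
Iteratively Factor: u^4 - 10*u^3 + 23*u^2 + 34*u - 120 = (u - 3)*(u^3 - 7*u^2 + 2*u + 40) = (u - 5)*(u - 3)*(u^2 - 2*u - 8) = (u - 5)*(u - 3)*(u + 2)*(u - 4)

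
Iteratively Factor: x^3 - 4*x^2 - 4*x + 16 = (x + 2)*(x^2 - 6*x + 8) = (x - 2)*(x + 2)*(x - 4)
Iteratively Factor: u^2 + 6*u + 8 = (u + 2)*(u + 4)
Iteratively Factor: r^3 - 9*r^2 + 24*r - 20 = (r - 2)*(r^2 - 7*r + 10) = (r - 2)^2*(r - 5)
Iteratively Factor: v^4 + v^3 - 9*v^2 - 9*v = (v + 1)*(v^3 - 9*v) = (v - 3)*(v + 1)*(v^2 + 3*v) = v*(v - 3)*(v + 1)*(v + 3)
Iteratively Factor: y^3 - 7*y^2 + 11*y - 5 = (y - 1)*(y^2 - 6*y + 5) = (y - 5)*(y - 1)*(y - 1)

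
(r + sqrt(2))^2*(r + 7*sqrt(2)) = r^3 + 9*sqrt(2)*r^2 + 30*r + 14*sqrt(2)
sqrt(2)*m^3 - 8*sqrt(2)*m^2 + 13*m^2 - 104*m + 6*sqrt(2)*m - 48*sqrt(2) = (m - 8)*(m + 6*sqrt(2))*(sqrt(2)*m + 1)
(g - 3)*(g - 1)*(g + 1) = g^3 - 3*g^2 - g + 3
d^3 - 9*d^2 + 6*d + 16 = (d - 8)*(d - 2)*(d + 1)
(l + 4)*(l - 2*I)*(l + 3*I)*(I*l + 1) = I*l^4 + 4*I*l^3 + 7*I*l^2 + 6*l + 28*I*l + 24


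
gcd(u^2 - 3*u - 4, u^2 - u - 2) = u + 1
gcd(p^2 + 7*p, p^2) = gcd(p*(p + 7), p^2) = p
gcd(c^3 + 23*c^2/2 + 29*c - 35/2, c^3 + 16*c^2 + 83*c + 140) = c^2 + 12*c + 35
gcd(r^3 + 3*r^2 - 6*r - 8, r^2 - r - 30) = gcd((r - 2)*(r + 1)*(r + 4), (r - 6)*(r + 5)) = 1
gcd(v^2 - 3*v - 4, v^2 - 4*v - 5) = v + 1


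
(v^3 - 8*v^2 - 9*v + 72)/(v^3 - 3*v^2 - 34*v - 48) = (v - 3)/(v + 2)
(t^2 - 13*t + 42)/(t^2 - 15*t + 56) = (t - 6)/(t - 8)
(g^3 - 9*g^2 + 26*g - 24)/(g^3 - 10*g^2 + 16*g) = (g^2 - 7*g + 12)/(g*(g - 8))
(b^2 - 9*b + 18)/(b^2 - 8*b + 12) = (b - 3)/(b - 2)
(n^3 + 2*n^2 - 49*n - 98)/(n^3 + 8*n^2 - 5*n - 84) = (n^2 - 5*n - 14)/(n^2 + n - 12)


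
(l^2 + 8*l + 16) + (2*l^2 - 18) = 3*l^2 + 8*l - 2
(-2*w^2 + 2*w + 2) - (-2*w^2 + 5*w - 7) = 9 - 3*w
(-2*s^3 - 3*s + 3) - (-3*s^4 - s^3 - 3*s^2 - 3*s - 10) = 3*s^4 - s^3 + 3*s^2 + 13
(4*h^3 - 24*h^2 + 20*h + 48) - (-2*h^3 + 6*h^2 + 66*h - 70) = 6*h^3 - 30*h^2 - 46*h + 118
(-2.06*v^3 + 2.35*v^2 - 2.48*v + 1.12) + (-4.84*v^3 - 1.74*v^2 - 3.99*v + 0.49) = -6.9*v^3 + 0.61*v^2 - 6.47*v + 1.61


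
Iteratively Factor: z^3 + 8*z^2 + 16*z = (z + 4)*(z^2 + 4*z) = z*(z + 4)*(z + 4)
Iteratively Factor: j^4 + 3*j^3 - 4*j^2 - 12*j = (j)*(j^3 + 3*j^2 - 4*j - 12) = j*(j + 2)*(j^2 + j - 6) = j*(j - 2)*(j + 2)*(j + 3)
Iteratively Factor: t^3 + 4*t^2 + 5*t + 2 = (t + 1)*(t^2 + 3*t + 2) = (t + 1)^2*(t + 2)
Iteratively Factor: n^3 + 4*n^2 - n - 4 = (n - 1)*(n^2 + 5*n + 4) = (n - 1)*(n + 1)*(n + 4)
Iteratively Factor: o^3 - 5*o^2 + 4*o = (o)*(o^2 - 5*o + 4) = o*(o - 1)*(o - 4)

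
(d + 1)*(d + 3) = d^2 + 4*d + 3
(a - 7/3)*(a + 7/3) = a^2 - 49/9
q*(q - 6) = q^2 - 6*q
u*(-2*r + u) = -2*r*u + u^2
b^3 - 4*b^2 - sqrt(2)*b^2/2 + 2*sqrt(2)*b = b*(b - 4)*(b - sqrt(2)/2)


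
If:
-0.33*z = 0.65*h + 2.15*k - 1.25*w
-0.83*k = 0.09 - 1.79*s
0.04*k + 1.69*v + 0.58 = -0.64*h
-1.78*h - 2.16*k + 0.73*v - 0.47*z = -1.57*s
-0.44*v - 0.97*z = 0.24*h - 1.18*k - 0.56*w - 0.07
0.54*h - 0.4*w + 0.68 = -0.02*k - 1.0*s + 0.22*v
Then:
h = -1.07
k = 0.76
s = 0.40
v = 0.04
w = 1.27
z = 1.98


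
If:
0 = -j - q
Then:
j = -q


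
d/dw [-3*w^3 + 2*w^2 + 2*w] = -9*w^2 + 4*w + 2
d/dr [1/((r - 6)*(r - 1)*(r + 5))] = (-(r - 6)*(r - 1) - (r - 6)*(r + 5) - (r - 1)*(r + 5))/((r - 6)^2*(r - 1)^2*(r + 5)^2)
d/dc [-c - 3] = -1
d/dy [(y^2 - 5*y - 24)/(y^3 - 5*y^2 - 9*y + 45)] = (-y^2 + 16*y - 49)/(y^4 - 16*y^3 + 94*y^2 - 240*y + 225)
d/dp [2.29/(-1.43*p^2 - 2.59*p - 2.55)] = (6.5494*p + 5.9311)/(1.43*p^2 + 2.59*p + 2.55)^2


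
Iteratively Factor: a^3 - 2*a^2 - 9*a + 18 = (a - 2)*(a^2 - 9) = (a - 3)*(a - 2)*(a + 3)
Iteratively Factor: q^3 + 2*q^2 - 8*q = (q - 2)*(q^2 + 4*q) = (q - 2)*(q + 4)*(q)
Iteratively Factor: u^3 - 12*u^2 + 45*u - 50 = (u - 5)*(u^2 - 7*u + 10) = (u - 5)*(u - 2)*(u - 5)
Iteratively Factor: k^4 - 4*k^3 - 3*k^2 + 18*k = (k + 2)*(k^3 - 6*k^2 + 9*k) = (k - 3)*(k + 2)*(k^2 - 3*k) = k*(k - 3)*(k + 2)*(k - 3)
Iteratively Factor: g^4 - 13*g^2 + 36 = (g + 2)*(g^3 - 2*g^2 - 9*g + 18) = (g + 2)*(g + 3)*(g^2 - 5*g + 6) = (g - 3)*(g + 2)*(g + 3)*(g - 2)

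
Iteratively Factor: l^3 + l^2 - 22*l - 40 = (l - 5)*(l^2 + 6*l + 8) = (l - 5)*(l + 4)*(l + 2)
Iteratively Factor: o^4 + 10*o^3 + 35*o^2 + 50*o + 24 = (o + 2)*(o^3 + 8*o^2 + 19*o + 12) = (o + 1)*(o + 2)*(o^2 + 7*o + 12) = (o + 1)*(o + 2)*(o + 3)*(o + 4)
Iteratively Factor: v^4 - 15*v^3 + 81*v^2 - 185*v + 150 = (v - 5)*(v^3 - 10*v^2 + 31*v - 30) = (v - 5)^2*(v^2 - 5*v + 6) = (v - 5)^2*(v - 3)*(v - 2)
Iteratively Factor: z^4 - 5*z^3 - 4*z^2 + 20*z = (z + 2)*(z^3 - 7*z^2 + 10*z) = (z - 5)*(z + 2)*(z^2 - 2*z) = (z - 5)*(z - 2)*(z + 2)*(z)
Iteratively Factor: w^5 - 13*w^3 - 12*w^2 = (w + 1)*(w^4 - w^3 - 12*w^2) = w*(w + 1)*(w^3 - w^2 - 12*w) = w^2*(w + 1)*(w^2 - w - 12) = w^2*(w - 4)*(w + 1)*(w + 3)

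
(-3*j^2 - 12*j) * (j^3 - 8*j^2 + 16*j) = -3*j^5 + 12*j^4 + 48*j^3 - 192*j^2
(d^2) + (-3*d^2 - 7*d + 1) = -2*d^2 - 7*d + 1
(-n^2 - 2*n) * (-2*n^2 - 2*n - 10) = 2*n^4 + 6*n^3 + 14*n^2 + 20*n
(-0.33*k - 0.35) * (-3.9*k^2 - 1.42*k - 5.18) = 1.287*k^3 + 1.8336*k^2 + 2.2064*k + 1.813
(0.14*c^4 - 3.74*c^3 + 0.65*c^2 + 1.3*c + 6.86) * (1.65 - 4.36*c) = -0.6104*c^5 + 16.5374*c^4 - 9.005*c^3 - 4.5955*c^2 - 27.7646*c + 11.319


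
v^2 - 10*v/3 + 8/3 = (v - 2)*(v - 4/3)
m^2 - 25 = (m - 5)*(m + 5)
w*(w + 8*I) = w^2 + 8*I*w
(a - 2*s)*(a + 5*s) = a^2 + 3*a*s - 10*s^2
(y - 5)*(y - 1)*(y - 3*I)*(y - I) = y^4 - 6*y^3 - 4*I*y^3 + 2*y^2 + 24*I*y^2 + 18*y - 20*I*y - 15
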